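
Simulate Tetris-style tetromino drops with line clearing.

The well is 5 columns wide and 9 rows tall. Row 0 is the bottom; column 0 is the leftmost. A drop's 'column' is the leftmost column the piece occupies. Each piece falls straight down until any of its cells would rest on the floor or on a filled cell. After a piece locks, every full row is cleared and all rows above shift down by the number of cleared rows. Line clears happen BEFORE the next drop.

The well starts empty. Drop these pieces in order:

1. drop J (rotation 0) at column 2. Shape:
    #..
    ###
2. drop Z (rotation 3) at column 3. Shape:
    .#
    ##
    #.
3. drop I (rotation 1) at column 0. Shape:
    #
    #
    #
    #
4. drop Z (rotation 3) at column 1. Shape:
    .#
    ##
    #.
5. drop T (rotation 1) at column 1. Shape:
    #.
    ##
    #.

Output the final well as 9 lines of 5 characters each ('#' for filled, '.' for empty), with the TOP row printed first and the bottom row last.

Answer: .....
.....
.....
.....
.#...
.##..
###.#
####.
#.###

Derivation:
Drop 1: J rot0 at col 2 lands with bottom-row=0; cleared 0 line(s) (total 0); column heights now [0 0 2 1 1], max=2
Drop 2: Z rot3 at col 3 lands with bottom-row=1; cleared 0 line(s) (total 0); column heights now [0 0 2 3 4], max=4
Drop 3: I rot1 at col 0 lands with bottom-row=0; cleared 0 line(s) (total 0); column heights now [4 0 2 3 4], max=4
Drop 4: Z rot3 at col 1 lands with bottom-row=1; cleared 1 line(s) (total 1); column heights now [3 2 3 2 3], max=3
Drop 5: T rot1 at col 1 lands with bottom-row=2; cleared 0 line(s) (total 1); column heights now [3 5 4 2 3], max=5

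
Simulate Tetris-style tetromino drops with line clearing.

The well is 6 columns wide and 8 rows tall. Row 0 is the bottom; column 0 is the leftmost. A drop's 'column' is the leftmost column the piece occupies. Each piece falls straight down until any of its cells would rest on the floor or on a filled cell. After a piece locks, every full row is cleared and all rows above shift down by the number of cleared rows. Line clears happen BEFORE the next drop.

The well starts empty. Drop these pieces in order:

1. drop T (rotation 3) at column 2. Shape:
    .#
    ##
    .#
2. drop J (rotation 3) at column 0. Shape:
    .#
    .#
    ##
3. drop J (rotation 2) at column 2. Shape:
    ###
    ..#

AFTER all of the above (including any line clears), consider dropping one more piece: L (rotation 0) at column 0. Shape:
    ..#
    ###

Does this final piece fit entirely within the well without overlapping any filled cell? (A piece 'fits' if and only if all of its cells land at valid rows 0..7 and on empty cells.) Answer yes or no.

Answer: yes

Derivation:
Drop 1: T rot3 at col 2 lands with bottom-row=0; cleared 0 line(s) (total 0); column heights now [0 0 2 3 0 0], max=3
Drop 2: J rot3 at col 0 lands with bottom-row=0; cleared 0 line(s) (total 0); column heights now [1 3 2 3 0 0], max=3
Drop 3: J rot2 at col 2 lands with bottom-row=2; cleared 0 line(s) (total 0); column heights now [1 3 4 4 4 0], max=4
Test piece L rot0 at col 0 (width 3): heights before test = [1 3 4 4 4 0]; fits = True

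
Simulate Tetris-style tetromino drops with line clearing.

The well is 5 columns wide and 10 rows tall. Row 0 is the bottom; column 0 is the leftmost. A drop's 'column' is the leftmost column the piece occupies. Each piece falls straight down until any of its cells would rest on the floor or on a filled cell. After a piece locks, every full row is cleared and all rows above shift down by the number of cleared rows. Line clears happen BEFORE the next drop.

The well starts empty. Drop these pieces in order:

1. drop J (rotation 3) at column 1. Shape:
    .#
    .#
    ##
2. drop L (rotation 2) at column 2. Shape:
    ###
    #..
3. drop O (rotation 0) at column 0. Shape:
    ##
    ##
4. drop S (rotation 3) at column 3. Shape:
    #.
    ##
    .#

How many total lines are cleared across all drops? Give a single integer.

Answer: 0

Derivation:
Drop 1: J rot3 at col 1 lands with bottom-row=0; cleared 0 line(s) (total 0); column heights now [0 1 3 0 0], max=3
Drop 2: L rot2 at col 2 lands with bottom-row=3; cleared 0 line(s) (total 0); column heights now [0 1 5 5 5], max=5
Drop 3: O rot0 at col 0 lands with bottom-row=1; cleared 0 line(s) (total 0); column heights now [3 3 5 5 5], max=5
Drop 4: S rot3 at col 3 lands with bottom-row=5; cleared 0 line(s) (total 0); column heights now [3 3 5 8 7], max=8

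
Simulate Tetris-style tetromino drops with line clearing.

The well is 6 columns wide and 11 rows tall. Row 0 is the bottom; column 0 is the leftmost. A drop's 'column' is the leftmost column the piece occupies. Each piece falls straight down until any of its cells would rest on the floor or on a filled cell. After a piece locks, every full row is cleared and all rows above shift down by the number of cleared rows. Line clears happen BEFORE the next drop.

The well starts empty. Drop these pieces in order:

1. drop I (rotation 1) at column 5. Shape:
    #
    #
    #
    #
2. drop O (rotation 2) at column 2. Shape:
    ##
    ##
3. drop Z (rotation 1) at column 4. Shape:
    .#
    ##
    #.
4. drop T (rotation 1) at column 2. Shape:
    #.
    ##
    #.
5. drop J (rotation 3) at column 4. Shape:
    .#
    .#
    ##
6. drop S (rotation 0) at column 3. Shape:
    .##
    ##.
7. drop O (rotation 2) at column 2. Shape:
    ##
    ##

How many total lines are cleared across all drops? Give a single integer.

Drop 1: I rot1 at col 5 lands with bottom-row=0; cleared 0 line(s) (total 0); column heights now [0 0 0 0 0 4], max=4
Drop 2: O rot2 at col 2 lands with bottom-row=0; cleared 0 line(s) (total 0); column heights now [0 0 2 2 0 4], max=4
Drop 3: Z rot1 at col 4 lands with bottom-row=3; cleared 0 line(s) (total 0); column heights now [0 0 2 2 5 6], max=6
Drop 4: T rot1 at col 2 lands with bottom-row=2; cleared 0 line(s) (total 0); column heights now [0 0 5 4 5 6], max=6
Drop 5: J rot3 at col 4 lands with bottom-row=6; cleared 0 line(s) (total 0); column heights now [0 0 5 4 7 9], max=9
Drop 6: S rot0 at col 3 lands with bottom-row=8; cleared 0 line(s) (total 0); column heights now [0 0 5 9 10 10], max=10
Drop 7: O rot2 at col 2 lands with bottom-row=9; cleared 0 line(s) (total 0); column heights now [0 0 11 11 10 10], max=11

Answer: 0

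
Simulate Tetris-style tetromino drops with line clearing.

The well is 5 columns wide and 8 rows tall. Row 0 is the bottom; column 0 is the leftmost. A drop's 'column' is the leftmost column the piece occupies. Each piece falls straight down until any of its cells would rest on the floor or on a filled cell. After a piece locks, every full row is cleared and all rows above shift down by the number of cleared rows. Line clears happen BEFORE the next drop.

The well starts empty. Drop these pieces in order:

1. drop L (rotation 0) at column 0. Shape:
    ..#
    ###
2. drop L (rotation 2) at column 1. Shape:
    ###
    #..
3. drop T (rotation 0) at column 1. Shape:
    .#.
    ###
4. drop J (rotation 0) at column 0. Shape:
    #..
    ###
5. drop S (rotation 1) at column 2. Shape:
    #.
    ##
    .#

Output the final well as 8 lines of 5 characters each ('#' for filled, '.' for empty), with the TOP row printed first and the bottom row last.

Answer: ..#..
#.##.
####.
..#..
.###.
.###.
.##..
###..

Derivation:
Drop 1: L rot0 at col 0 lands with bottom-row=0; cleared 0 line(s) (total 0); column heights now [1 1 2 0 0], max=2
Drop 2: L rot2 at col 1 lands with bottom-row=1; cleared 0 line(s) (total 0); column heights now [1 3 3 3 0], max=3
Drop 3: T rot0 at col 1 lands with bottom-row=3; cleared 0 line(s) (total 0); column heights now [1 4 5 4 0], max=5
Drop 4: J rot0 at col 0 lands with bottom-row=5; cleared 0 line(s) (total 0); column heights now [7 6 6 4 0], max=7
Drop 5: S rot1 at col 2 lands with bottom-row=5; cleared 0 line(s) (total 0); column heights now [7 6 8 7 0], max=8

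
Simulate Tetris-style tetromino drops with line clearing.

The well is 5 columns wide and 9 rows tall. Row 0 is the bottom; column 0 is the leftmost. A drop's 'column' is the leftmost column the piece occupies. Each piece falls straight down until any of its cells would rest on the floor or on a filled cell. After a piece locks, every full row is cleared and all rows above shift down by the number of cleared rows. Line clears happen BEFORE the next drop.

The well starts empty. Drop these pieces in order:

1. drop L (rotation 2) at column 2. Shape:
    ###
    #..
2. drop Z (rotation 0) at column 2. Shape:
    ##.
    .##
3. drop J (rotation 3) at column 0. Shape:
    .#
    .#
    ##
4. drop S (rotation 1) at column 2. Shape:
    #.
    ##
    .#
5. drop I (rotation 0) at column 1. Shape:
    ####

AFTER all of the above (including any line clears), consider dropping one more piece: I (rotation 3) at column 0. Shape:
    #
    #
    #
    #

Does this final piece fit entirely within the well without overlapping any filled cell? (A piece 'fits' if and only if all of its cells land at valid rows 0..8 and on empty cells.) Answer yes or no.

Answer: yes

Derivation:
Drop 1: L rot2 at col 2 lands with bottom-row=0; cleared 0 line(s) (total 0); column heights now [0 0 2 2 2], max=2
Drop 2: Z rot0 at col 2 lands with bottom-row=2; cleared 0 line(s) (total 0); column heights now [0 0 4 4 3], max=4
Drop 3: J rot3 at col 0 lands with bottom-row=0; cleared 0 line(s) (total 0); column heights now [1 3 4 4 3], max=4
Drop 4: S rot1 at col 2 lands with bottom-row=4; cleared 0 line(s) (total 0); column heights now [1 3 7 6 3], max=7
Drop 5: I rot0 at col 1 lands with bottom-row=7; cleared 0 line(s) (total 0); column heights now [1 8 8 8 8], max=8
Test piece I rot3 at col 0 (width 1): heights before test = [1 8 8 8 8]; fits = True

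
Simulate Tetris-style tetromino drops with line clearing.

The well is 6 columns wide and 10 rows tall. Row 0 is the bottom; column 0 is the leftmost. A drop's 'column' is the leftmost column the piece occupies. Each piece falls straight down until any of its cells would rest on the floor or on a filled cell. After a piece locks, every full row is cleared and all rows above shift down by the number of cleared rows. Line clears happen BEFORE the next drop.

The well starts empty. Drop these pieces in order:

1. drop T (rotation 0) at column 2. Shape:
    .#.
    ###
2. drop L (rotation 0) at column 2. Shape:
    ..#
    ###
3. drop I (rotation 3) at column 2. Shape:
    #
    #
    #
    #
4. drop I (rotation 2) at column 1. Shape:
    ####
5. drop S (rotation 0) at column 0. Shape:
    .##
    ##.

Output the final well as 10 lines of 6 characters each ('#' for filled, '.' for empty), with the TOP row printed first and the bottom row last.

Answer: .##...
##....
.####.
..#...
..#...
..#...
..#.#.
..###.
...#..
..###.

Derivation:
Drop 1: T rot0 at col 2 lands with bottom-row=0; cleared 0 line(s) (total 0); column heights now [0 0 1 2 1 0], max=2
Drop 2: L rot0 at col 2 lands with bottom-row=2; cleared 0 line(s) (total 0); column heights now [0 0 3 3 4 0], max=4
Drop 3: I rot3 at col 2 lands with bottom-row=3; cleared 0 line(s) (total 0); column heights now [0 0 7 3 4 0], max=7
Drop 4: I rot2 at col 1 lands with bottom-row=7; cleared 0 line(s) (total 0); column heights now [0 8 8 8 8 0], max=8
Drop 5: S rot0 at col 0 lands with bottom-row=8; cleared 0 line(s) (total 0); column heights now [9 10 10 8 8 0], max=10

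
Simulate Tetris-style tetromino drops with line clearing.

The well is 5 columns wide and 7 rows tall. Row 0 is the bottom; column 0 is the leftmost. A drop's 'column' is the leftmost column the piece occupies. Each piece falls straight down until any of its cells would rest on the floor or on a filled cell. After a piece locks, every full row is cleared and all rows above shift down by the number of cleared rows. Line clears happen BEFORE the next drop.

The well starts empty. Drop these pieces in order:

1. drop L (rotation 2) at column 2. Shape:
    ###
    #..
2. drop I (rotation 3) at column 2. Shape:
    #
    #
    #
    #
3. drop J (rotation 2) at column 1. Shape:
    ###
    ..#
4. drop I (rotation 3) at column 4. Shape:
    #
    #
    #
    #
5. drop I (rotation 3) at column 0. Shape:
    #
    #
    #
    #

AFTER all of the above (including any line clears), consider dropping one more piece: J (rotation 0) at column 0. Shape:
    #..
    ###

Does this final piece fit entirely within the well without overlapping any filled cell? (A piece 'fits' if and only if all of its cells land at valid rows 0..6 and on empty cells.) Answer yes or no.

Drop 1: L rot2 at col 2 lands with bottom-row=0; cleared 0 line(s) (total 0); column heights now [0 0 2 2 2], max=2
Drop 2: I rot3 at col 2 lands with bottom-row=2; cleared 0 line(s) (total 0); column heights now [0 0 6 2 2], max=6
Drop 3: J rot2 at col 1 lands with bottom-row=5; cleared 0 line(s) (total 0); column heights now [0 7 7 7 2], max=7
Drop 4: I rot3 at col 4 lands with bottom-row=2; cleared 0 line(s) (total 0); column heights now [0 7 7 7 6], max=7
Drop 5: I rot3 at col 0 lands with bottom-row=0; cleared 0 line(s) (total 0); column heights now [4 7 7 7 6], max=7
Test piece J rot0 at col 0 (width 3): heights before test = [4 7 7 7 6]; fits = False

Answer: no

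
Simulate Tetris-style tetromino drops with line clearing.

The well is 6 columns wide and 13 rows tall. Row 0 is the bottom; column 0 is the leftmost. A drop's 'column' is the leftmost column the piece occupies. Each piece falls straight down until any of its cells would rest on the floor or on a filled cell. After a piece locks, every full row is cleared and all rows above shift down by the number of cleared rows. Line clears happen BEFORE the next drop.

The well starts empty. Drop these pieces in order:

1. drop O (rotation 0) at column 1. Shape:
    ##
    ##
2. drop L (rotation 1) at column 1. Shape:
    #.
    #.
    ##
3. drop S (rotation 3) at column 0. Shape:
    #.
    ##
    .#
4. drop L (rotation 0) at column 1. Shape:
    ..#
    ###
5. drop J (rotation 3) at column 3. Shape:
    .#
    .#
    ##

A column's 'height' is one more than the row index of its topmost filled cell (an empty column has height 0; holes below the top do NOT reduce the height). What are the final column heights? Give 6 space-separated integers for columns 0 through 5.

Answer: 8 8 8 10 12 0

Derivation:
Drop 1: O rot0 at col 1 lands with bottom-row=0; cleared 0 line(s) (total 0); column heights now [0 2 2 0 0 0], max=2
Drop 2: L rot1 at col 1 lands with bottom-row=2; cleared 0 line(s) (total 0); column heights now [0 5 3 0 0 0], max=5
Drop 3: S rot3 at col 0 lands with bottom-row=5; cleared 0 line(s) (total 0); column heights now [8 7 3 0 0 0], max=8
Drop 4: L rot0 at col 1 lands with bottom-row=7; cleared 0 line(s) (total 0); column heights now [8 8 8 9 0 0], max=9
Drop 5: J rot3 at col 3 lands with bottom-row=9; cleared 0 line(s) (total 0); column heights now [8 8 8 10 12 0], max=12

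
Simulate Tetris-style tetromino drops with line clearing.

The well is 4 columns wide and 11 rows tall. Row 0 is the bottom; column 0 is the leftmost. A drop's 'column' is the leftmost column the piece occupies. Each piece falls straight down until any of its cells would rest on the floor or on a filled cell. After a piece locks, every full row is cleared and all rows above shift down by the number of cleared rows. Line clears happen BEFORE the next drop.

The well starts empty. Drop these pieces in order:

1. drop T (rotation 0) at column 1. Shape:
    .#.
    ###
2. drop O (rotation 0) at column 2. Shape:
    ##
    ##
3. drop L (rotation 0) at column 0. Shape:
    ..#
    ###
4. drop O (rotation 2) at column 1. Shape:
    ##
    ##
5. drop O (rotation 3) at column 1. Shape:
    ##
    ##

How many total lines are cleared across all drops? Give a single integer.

Answer: 0

Derivation:
Drop 1: T rot0 at col 1 lands with bottom-row=0; cleared 0 line(s) (total 0); column heights now [0 1 2 1], max=2
Drop 2: O rot0 at col 2 lands with bottom-row=2; cleared 0 line(s) (total 0); column heights now [0 1 4 4], max=4
Drop 3: L rot0 at col 0 lands with bottom-row=4; cleared 0 line(s) (total 0); column heights now [5 5 6 4], max=6
Drop 4: O rot2 at col 1 lands with bottom-row=6; cleared 0 line(s) (total 0); column heights now [5 8 8 4], max=8
Drop 5: O rot3 at col 1 lands with bottom-row=8; cleared 0 line(s) (total 0); column heights now [5 10 10 4], max=10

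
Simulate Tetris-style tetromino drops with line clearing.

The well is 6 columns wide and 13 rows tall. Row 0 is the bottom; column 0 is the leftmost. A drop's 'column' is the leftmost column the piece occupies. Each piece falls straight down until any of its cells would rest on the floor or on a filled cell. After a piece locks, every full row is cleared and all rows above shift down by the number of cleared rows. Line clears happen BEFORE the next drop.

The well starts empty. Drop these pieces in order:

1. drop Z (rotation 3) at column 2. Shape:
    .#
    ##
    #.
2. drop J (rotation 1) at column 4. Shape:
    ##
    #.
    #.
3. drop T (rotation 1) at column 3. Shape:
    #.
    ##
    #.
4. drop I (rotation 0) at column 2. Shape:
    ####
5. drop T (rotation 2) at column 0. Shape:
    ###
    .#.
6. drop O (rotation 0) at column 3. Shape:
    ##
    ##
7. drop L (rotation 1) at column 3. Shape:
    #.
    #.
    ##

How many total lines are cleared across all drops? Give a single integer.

Drop 1: Z rot3 at col 2 lands with bottom-row=0; cleared 0 line(s) (total 0); column heights now [0 0 2 3 0 0], max=3
Drop 2: J rot1 at col 4 lands with bottom-row=0; cleared 0 line(s) (total 0); column heights now [0 0 2 3 3 3], max=3
Drop 3: T rot1 at col 3 lands with bottom-row=3; cleared 0 line(s) (total 0); column heights now [0 0 2 6 5 3], max=6
Drop 4: I rot0 at col 2 lands with bottom-row=6; cleared 0 line(s) (total 0); column heights now [0 0 7 7 7 7], max=7
Drop 5: T rot2 at col 0 lands with bottom-row=6; cleared 0 line(s) (total 0); column heights now [8 8 8 7 7 7], max=8
Drop 6: O rot0 at col 3 lands with bottom-row=7; cleared 0 line(s) (total 0); column heights now [8 8 8 9 9 7], max=9
Drop 7: L rot1 at col 3 lands with bottom-row=9; cleared 0 line(s) (total 0); column heights now [8 8 8 12 10 7], max=12

Answer: 0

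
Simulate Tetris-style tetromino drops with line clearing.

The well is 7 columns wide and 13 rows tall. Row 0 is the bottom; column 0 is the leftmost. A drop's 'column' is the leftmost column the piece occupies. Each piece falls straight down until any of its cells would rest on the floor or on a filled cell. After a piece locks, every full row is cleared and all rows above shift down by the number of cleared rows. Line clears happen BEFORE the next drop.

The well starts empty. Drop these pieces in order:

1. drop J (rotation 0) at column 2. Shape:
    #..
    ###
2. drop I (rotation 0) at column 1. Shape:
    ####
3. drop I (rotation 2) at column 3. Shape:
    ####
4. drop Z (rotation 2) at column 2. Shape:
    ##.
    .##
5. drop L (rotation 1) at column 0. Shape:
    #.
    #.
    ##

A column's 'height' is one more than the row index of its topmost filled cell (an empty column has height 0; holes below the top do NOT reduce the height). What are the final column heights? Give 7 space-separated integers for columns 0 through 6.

Answer: 6 4 6 6 5 4 4

Derivation:
Drop 1: J rot0 at col 2 lands with bottom-row=0; cleared 0 line(s) (total 0); column heights now [0 0 2 1 1 0 0], max=2
Drop 2: I rot0 at col 1 lands with bottom-row=2; cleared 0 line(s) (total 0); column heights now [0 3 3 3 3 0 0], max=3
Drop 3: I rot2 at col 3 lands with bottom-row=3; cleared 0 line(s) (total 0); column heights now [0 3 3 4 4 4 4], max=4
Drop 4: Z rot2 at col 2 lands with bottom-row=4; cleared 0 line(s) (total 0); column heights now [0 3 6 6 5 4 4], max=6
Drop 5: L rot1 at col 0 lands with bottom-row=3; cleared 0 line(s) (total 0); column heights now [6 4 6 6 5 4 4], max=6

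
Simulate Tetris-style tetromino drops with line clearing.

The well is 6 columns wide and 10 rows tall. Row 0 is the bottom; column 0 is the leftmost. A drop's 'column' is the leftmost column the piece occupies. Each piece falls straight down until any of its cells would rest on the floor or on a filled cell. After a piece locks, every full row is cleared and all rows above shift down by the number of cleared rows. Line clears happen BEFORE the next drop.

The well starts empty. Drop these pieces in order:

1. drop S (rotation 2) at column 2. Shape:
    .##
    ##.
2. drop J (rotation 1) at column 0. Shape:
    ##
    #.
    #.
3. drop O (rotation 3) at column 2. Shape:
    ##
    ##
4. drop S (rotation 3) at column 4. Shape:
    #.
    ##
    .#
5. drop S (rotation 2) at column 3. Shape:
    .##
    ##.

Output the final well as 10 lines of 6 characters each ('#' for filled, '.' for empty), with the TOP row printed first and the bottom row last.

Drop 1: S rot2 at col 2 lands with bottom-row=0; cleared 0 line(s) (total 0); column heights now [0 0 1 2 2 0], max=2
Drop 2: J rot1 at col 0 lands with bottom-row=0; cleared 0 line(s) (total 0); column heights now [3 3 1 2 2 0], max=3
Drop 3: O rot3 at col 2 lands with bottom-row=2; cleared 0 line(s) (total 0); column heights now [3 3 4 4 2 0], max=4
Drop 4: S rot3 at col 4 lands with bottom-row=1; cleared 1 line(s) (total 1); column heights now [2 0 3 3 3 2], max=3
Drop 5: S rot2 at col 3 lands with bottom-row=3; cleared 0 line(s) (total 1); column heights now [2 0 3 4 5 5], max=5

Answer: ......
......
......
......
......
....##
...##.
..###.
#..###
#.##..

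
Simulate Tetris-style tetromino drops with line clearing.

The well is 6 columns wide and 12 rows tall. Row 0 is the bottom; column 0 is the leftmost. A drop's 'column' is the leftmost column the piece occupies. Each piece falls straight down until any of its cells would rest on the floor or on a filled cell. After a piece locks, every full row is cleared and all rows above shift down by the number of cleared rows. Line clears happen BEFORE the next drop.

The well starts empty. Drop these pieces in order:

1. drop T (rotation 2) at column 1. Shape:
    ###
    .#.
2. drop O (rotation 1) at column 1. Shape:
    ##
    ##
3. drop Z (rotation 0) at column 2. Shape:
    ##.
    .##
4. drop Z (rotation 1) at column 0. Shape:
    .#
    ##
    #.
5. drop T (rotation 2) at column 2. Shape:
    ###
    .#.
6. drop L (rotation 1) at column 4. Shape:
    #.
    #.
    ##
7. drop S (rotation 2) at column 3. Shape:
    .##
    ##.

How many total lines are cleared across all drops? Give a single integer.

Answer: 0

Derivation:
Drop 1: T rot2 at col 1 lands with bottom-row=0; cleared 0 line(s) (total 0); column heights now [0 2 2 2 0 0], max=2
Drop 2: O rot1 at col 1 lands with bottom-row=2; cleared 0 line(s) (total 0); column heights now [0 4 4 2 0 0], max=4
Drop 3: Z rot0 at col 2 lands with bottom-row=3; cleared 0 line(s) (total 0); column heights now [0 4 5 5 4 0], max=5
Drop 4: Z rot1 at col 0 lands with bottom-row=3; cleared 0 line(s) (total 0); column heights now [5 6 5 5 4 0], max=6
Drop 5: T rot2 at col 2 lands with bottom-row=5; cleared 0 line(s) (total 0); column heights now [5 6 7 7 7 0], max=7
Drop 6: L rot1 at col 4 lands with bottom-row=7; cleared 0 line(s) (total 0); column heights now [5 6 7 7 10 8], max=10
Drop 7: S rot2 at col 3 lands with bottom-row=10; cleared 0 line(s) (total 0); column heights now [5 6 7 11 12 12], max=12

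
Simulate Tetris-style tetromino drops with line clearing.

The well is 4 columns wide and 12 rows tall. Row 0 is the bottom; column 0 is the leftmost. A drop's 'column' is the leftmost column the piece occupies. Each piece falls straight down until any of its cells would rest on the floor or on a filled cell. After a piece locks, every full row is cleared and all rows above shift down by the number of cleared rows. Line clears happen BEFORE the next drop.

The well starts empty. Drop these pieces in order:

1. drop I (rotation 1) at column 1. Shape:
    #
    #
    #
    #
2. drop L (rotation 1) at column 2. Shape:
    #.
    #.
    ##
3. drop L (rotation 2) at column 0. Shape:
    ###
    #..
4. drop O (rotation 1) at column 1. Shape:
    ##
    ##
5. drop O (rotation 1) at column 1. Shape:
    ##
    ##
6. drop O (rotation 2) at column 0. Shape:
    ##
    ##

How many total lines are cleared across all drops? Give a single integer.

Drop 1: I rot1 at col 1 lands with bottom-row=0; cleared 0 line(s) (total 0); column heights now [0 4 0 0], max=4
Drop 2: L rot1 at col 2 lands with bottom-row=0; cleared 0 line(s) (total 0); column heights now [0 4 3 1], max=4
Drop 3: L rot2 at col 0 lands with bottom-row=3; cleared 0 line(s) (total 0); column heights now [5 5 5 1], max=5
Drop 4: O rot1 at col 1 lands with bottom-row=5; cleared 0 line(s) (total 0); column heights now [5 7 7 1], max=7
Drop 5: O rot1 at col 1 lands with bottom-row=7; cleared 0 line(s) (total 0); column heights now [5 9 9 1], max=9
Drop 6: O rot2 at col 0 lands with bottom-row=9; cleared 0 line(s) (total 0); column heights now [11 11 9 1], max=11

Answer: 0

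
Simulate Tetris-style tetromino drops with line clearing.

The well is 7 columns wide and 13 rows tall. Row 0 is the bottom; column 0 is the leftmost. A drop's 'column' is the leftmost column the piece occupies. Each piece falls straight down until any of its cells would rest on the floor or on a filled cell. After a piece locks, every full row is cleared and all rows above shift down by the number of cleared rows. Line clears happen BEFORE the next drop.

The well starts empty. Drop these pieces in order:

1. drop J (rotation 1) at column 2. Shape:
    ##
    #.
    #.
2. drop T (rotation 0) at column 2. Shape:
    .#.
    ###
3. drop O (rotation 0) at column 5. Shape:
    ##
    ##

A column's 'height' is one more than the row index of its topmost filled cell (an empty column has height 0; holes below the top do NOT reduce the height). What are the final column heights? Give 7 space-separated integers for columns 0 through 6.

Answer: 0 0 4 5 4 2 2

Derivation:
Drop 1: J rot1 at col 2 lands with bottom-row=0; cleared 0 line(s) (total 0); column heights now [0 0 3 3 0 0 0], max=3
Drop 2: T rot0 at col 2 lands with bottom-row=3; cleared 0 line(s) (total 0); column heights now [0 0 4 5 4 0 0], max=5
Drop 3: O rot0 at col 5 lands with bottom-row=0; cleared 0 line(s) (total 0); column heights now [0 0 4 5 4 2 2], max=5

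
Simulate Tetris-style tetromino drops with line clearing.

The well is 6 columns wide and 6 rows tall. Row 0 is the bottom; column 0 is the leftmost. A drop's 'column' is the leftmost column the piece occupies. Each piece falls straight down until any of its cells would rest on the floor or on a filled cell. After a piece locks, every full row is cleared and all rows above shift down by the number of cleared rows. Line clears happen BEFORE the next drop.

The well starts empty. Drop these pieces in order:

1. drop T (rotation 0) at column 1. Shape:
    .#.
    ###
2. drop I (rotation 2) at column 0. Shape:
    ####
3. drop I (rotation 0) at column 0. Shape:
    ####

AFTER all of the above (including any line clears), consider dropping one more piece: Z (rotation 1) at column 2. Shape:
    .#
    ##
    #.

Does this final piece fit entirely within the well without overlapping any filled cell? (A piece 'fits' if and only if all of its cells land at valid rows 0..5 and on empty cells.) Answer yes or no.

Drop 1: T rot0 at col 1 lands with bottom-row=0; cleared 0 line(s) (total 0); column heights now [0 1 2 1 0 0], max=2
Drop 2: I rot2 at col 0 lands with bottom-row=2; cleared 0 line(s) (total 0); column heights now [3 3 3 3 0 0], max=3
Drop 3: I rot0 at col 0 lands with bottom-row=3; cleared 0 line(s) (total 0); column heights now [4 4 4 4 0 0], max=4
Test piece Z rot1 at col 2 (width 2): heights before test = [4 4 4 4 0 0]; fits = False

Answer: no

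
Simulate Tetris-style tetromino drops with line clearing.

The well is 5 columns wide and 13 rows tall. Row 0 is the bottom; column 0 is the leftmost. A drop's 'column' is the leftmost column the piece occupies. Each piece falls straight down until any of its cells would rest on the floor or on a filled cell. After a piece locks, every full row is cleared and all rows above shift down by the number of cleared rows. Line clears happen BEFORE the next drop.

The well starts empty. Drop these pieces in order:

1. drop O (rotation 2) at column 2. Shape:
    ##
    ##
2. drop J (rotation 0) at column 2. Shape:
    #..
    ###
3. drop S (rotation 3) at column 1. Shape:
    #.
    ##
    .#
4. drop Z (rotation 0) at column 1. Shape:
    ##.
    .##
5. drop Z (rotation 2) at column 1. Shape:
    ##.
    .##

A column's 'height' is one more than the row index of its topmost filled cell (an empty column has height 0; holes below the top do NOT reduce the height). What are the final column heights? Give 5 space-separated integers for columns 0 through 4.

Drop 1: O rot2 at col 2 lands with bottom-row=0; cleared 0 line(s) (total 0); column heights now [0 0 2 2 0], max=2
Drop 2: J rot0 at col 2 lands with bottom-row=2; cleared 0 line(s) (total 0); column heights now [0 0 4 3 3], max=4
Drop 3: S rot3 at col 1 lands with bottom-row=4; cleared 0 line(s) (total 0); column heights now [0 7 6 3 3], max=7
Drop 4: Z rot0 at col 1 lands with bottom-row=6; cleared 0 line(s) (total 0); column heights now [0 8 8 7 3], max=8
Drop 5: Z rot2 at col 1 lands with bottom-row=8; cleared 0 line(s) (total 0); column heights now [0 10 10 9 3], max=10

Answer: 0 10 10 9 3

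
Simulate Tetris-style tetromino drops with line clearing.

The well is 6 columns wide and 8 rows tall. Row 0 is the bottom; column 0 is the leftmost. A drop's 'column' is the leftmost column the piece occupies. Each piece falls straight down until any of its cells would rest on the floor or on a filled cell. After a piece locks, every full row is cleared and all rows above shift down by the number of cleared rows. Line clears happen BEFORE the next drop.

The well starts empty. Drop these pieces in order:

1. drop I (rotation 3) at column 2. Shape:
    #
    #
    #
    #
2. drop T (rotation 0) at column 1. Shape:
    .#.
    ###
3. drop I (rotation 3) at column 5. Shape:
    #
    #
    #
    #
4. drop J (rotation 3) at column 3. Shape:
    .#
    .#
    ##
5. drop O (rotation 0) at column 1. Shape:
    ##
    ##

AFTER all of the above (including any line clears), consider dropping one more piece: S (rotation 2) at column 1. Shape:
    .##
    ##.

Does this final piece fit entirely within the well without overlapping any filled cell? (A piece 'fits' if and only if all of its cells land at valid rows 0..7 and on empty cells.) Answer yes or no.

Drop 1: I rot3 at col 2 lands with bottom-row=0; cleared 0 line(s) (total 0); column heights now [0 0 4 0 0 0], max=4
Drop 2: T rot0 at col 1 lands with bottom-row=4; cleared 0 line(s) (total 0); column heights now [0 5 6 5 0 0], max=6
Drop 3: I rot3 at col 5 lands with bottom-row=0; cleared 0 line(s) (total 0); column heights now [0 5 6 5 0 4], max=6
Drop 4: J rot3 at col 3 lands with bottom-row=5; cleared 0 line(s) (total 0); column heights now [0 5 6 6 8 4], max=8
Drop 5: O rot0 at col 1 lands with bottom-row=6; cleared 0 line(s) (total 0); column heights now [0 8 8 6 8 4], max=8
Test piece S rot2 at col 1 (width 3): heights before test = [0 8 8 6 8 4]; fits = False

Answer: no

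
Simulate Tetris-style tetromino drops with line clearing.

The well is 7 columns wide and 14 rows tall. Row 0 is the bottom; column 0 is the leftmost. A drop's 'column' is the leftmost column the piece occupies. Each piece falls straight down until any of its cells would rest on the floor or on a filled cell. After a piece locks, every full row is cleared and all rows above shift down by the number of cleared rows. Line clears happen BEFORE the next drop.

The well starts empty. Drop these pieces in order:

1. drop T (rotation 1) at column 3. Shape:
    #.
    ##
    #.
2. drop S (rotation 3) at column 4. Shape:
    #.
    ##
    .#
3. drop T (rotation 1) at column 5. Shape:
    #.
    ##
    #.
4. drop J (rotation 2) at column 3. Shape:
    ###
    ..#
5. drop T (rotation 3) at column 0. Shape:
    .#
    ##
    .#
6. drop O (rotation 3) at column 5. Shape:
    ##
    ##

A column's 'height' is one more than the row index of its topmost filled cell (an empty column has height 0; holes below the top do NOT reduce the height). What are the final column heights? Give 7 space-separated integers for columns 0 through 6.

Answer: 2 3 0 8 8 10 10

Derivation:
Drop 1: T rot1 at col 3 lands with bottom-row=0; cleared 0 line(s) (total 0); column heights now [0 0 0 3 2 0 0], max=3
Drop 2: S rot3 at col 4 lands with bottom-row=1; cleared 0 line(s) (total 0); column heights now [0 0 0 3 4 3 0], max=4
Drop 3: T rot1 at col 5 lands with bottom-row=3; cleared 0 line(s) (total 0); column heights now [0 0 0 3 4 6 5], max=6
Drop 4: J rot2 at col 3 lands with bottom-row=6; cleared 0 line(s) (total 0); column heights now [0 0 0 8 8 8 5], max=8
Drop 5: T rot3 at col 0 lands with bottom-row=0; cleared 0 line(s) (total 0); column heights now [2 3 0 8 8 8 5], max=8
Drop 6: O rot3 at col 5 lands with bottom-row=8; cleared 0 line(s) (total 0); column heights now [2 3 0 8 8 10 10], max=10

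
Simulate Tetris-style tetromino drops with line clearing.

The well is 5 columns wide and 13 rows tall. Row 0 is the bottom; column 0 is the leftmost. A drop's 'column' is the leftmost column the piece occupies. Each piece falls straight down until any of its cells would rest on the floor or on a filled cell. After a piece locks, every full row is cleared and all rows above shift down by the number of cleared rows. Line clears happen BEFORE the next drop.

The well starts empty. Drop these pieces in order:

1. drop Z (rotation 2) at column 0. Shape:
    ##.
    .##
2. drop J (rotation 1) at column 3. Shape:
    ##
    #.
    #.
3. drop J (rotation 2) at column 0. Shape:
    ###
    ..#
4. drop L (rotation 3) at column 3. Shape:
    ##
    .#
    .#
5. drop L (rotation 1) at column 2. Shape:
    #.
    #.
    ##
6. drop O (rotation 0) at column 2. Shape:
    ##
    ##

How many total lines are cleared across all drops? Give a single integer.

Answer: 2

Derivation:
Drop 1: Z rot2 at col 0 lands with bottom-row=0; cleared 0 line(s) (total 0); column heights now [2 2 1 0 0], max=2
Drop 2: J rot1 at col 3 lands with bottom-row=0; cleared 0 line(s) (total 0); column heights now [2 2 1 3 3], max=3
Drop 3: J rot2 at col 0 lands with bottom-row=1; cleared 1 line(s) (total 1); column heights now [2 2 2 2 0], max=2
Drop 4: L rot3 at col 3 lands with bottom-row=0; cleared 1 line(s) (total 2); column heights now [0 1 1 2 2], max=2
Drop 5: L rot1 at col 2 lands with bottom-row=2; cleared 0 line(s) (total 2); column heights now [0 1 5 3 2], max=5
Drop 6: O rot0 at col 2 lands with bottom-row=5; cleared 0 line(s) (total 2); column heights now [0 1 7 7 2], max=7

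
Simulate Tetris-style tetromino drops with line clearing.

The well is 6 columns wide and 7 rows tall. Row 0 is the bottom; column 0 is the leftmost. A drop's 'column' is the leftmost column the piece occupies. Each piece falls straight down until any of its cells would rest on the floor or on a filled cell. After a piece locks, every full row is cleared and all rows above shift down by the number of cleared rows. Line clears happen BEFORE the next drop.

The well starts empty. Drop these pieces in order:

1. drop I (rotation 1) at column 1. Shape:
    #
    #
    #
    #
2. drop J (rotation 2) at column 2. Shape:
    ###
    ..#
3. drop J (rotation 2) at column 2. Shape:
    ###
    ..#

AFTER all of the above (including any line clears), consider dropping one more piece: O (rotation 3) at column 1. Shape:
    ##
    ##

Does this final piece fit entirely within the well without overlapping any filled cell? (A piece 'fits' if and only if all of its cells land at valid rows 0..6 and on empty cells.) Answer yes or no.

Answer: yes

Derivation:
Drop 1: I rot1 at col 1 lands with bottom-row=0; cleared 0 line(s) (total 0); column heights now [0 4 0 0 0 0], max=4
Drop 2: J rot2 at col 2 lands with bottom-row=0; cleared 0 line(s) (total 0); column heights now [0 4 2 2 2 0], max=4
Drop 3: J rot2 at col 2 lands with bottom-row=2; cleared 0 line(s) (total 0); column heights now [0 4 4 4 4 0], max=4
Test piece O rot3 at col 1 (width 2): heights before test = [0 4 4 4 4 0]; fits = True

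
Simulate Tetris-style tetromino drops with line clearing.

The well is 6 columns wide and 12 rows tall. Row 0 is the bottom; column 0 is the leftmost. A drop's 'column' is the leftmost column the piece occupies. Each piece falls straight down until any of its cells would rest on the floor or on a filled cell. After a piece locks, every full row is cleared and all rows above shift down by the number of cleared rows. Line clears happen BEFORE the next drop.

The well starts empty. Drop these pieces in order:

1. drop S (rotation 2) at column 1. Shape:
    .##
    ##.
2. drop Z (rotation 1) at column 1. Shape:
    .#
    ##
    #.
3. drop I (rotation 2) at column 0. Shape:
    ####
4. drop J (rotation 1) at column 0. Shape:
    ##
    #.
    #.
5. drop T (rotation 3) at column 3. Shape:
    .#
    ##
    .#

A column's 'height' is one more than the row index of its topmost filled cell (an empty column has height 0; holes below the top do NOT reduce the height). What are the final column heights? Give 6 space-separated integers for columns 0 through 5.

Answer: 8 8 5 6 7 0

Derivation:
Drop 1: S rot2 at col 1 lands with bottom-row=0; cleared 0 line(s) (total 0); column heights now [0 1 2 2 0 0], max=2
Drop 2: Z rot1 at col 1 lands with bottom-row=1; cleared 0 line(s) (total 0); column heights now [0 3 4 2 0 0], max=4
Drop 3: I rot2 at col 0 lands with bottom-row=4; cleared 0 line(s) (total 0); column heights now [5 5 5 5 0 0], max=5
Drop 4: J rot1 at col 0 lands with bottom-row=5; cleared 0 line(s) (total 0); column heights now [8 8 5 5 0 0], max=8
Drop 5: T rot3 at col 3 lands with bottom-row=4; cleared 0 line(s) (total 0); column heights now [8 8 5 6 7 0], max=8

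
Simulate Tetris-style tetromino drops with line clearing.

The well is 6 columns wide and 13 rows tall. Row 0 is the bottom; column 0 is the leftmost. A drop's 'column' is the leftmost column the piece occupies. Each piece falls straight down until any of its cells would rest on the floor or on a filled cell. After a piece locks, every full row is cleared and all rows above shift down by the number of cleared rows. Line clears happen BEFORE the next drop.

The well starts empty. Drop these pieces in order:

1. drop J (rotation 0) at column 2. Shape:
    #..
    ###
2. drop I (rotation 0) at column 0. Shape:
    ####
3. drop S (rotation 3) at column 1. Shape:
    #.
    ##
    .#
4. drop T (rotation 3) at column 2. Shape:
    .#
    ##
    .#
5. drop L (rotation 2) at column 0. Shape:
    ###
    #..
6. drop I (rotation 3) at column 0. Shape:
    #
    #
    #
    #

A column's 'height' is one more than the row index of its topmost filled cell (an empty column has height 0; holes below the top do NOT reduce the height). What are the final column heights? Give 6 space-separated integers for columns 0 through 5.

Answer: 11 7 7 7 1 0

Derivation:
Drop 1: J rot0 at col 2 lands with bottom-row=0; cleared 0 line(s) (total 0); column heights now [0 0 2 1 1 0], max=2
Drop 2: I rot0 at col 0 lands with bottom-row=2; cleared 0 line(s) (total 0); column heights now [3 3 3 3 1 0], max=3
Drop 3: S rot3 at col 1 lands with bottom-row=3; cleared 0 line(s) (total 0); column heights now [3 6 5 3 1 0], max=6
Drop 4: T rot3 at col 2 lands with bottom-row=4; cleared 0 line(s) (total 0); column heights now [3 6 6 7 1 0], max=7
Drop 5: L rot2 at col 0 lands with bottom-row=5; cleared 0 line(s) (total 0); column heights now [7 7 7 7 1 0], max=7
Drop 6: I rot3 at col 0 lands with bottom-row=7; cleared 0 line(s) (total 0); column heights now [11 7 7 7 1 0], max=11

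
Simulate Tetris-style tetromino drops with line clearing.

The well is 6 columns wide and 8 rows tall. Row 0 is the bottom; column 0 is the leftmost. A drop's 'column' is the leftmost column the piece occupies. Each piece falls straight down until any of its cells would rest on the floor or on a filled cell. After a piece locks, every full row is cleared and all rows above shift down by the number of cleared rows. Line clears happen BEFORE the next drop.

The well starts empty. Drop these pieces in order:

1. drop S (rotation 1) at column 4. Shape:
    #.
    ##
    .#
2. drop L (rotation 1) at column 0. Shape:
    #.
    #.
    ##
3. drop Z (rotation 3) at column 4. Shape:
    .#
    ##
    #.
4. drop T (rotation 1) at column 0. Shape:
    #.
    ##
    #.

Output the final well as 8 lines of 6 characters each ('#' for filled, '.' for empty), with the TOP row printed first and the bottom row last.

Answer: ......
......
#....#
##..##
#...#.
#...#.
#...##
##...#

Derivation:
Drop 1: S rot1 at col 4 lands with bottom-row=0; cleared 0 line(s) (total 0); column heights now [0 0 0 0 3 2], max=3
Drop 2: L rot1 at col 0 lands with bottom-row=0; cleared 0 line(s) (total 0); column heights now [3 1 0 0 3 2], max=3
Drop 3: Z rot3 at col 4 lands with bottom-row=3; cleared 0 line(s) (total 0); column heights now [3 1 0 0 5 6], max=6
Drop 4: T rot1 at col 0 lands with bottom-row=3; cleared 0 line(s) (total 0); column heights now [6 5 0 0 5 6], max=6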